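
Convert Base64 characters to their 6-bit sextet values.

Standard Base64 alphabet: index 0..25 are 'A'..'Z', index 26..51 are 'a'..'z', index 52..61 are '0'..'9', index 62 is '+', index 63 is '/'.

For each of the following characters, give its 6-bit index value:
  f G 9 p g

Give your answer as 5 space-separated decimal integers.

'f': a..z range, 26 + ord('f') − ord('a') = 31
'G': A..Z range, ord('G') − ord('A') = 6
'9': 0..9 range, 52 + ord('9') − ord('0') = 61
'p': a..z range, 26 + ord('p') − ord('a') = 41
'g': a..z range, 26 + ord('g') − ord('a') = 32

Answer: 31 6 61 41 32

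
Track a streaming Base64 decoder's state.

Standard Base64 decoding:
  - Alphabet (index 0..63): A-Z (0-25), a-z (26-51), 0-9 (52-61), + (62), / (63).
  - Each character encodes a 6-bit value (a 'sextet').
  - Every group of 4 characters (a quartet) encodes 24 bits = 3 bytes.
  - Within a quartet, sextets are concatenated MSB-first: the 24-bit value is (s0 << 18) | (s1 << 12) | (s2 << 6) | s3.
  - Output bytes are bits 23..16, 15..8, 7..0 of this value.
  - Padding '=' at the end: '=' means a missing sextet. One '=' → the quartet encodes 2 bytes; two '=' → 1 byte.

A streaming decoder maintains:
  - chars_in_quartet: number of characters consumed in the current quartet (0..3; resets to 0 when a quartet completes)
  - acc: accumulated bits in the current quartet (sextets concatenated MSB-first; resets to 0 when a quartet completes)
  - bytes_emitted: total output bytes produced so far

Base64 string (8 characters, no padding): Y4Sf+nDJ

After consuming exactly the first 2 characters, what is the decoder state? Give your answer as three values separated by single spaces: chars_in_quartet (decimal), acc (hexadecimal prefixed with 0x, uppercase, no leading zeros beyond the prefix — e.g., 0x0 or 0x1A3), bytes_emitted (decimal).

After char 0 ('Y'=24): chars_in_quartet=1 acc=0x18 bytes_emitted=0
After char 1 ('4'=56): chars_in_quartet=2 acc=0x638 bytes_emitted=0

Answer: 2 0x638 0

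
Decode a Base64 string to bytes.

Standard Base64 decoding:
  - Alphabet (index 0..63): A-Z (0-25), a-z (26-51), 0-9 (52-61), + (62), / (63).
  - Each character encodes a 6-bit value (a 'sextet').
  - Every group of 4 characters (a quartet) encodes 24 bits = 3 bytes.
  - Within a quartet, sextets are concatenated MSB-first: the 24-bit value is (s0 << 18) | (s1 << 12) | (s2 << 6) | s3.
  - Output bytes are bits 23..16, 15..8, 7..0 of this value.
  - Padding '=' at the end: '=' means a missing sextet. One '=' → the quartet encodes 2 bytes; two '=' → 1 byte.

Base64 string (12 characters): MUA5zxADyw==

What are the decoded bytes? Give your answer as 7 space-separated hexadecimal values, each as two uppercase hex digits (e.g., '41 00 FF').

Answer: 31 40 39 CF 10 03 CB

Derivation:
After char 0 ('M'=12): chars_in_quartet=1 acc=0xC bytes_emitted=0
After char 1 ('U'=20): chars_in_quartet=2 acc=0x314 bytes_emitted=0
After char 2 ('A'=0): chars_in_quartet=3 acc=0xC500 bytes_emitted=0
After char 3 ('5'=57): chars_in_quartet=4 acc=0x314039 -> emit 31 40 39, reset; bytes_emitted=3
After char 4 ('z'=51): chars_in_quartet=1 acc=0x33 bytes_emitted=3
After char 5 ('x'=49): chars_in_quartet=2 acc=0xCF1 bytes_emitted=3
After char 6 ('A'=0): chars_in_quartet=3 acc=0x33C40 bytes_emitted=3
After char 7 ('D'=3): chars_in_quartet=4 acc=0xCF1003 -> emit CF 10 03, reset; bytes_emitted=6
After char 8 ('y'=50): chars_in_quartet=1 acc=0x32 bytes_emitted=6
After char 9 ('w'=48): chars_in_quartet=2 acc=0xCB0 bytes_emitted=6
Padding '==': partial quartet acc=0xCB0 -> emit CB; bytes_emitted=7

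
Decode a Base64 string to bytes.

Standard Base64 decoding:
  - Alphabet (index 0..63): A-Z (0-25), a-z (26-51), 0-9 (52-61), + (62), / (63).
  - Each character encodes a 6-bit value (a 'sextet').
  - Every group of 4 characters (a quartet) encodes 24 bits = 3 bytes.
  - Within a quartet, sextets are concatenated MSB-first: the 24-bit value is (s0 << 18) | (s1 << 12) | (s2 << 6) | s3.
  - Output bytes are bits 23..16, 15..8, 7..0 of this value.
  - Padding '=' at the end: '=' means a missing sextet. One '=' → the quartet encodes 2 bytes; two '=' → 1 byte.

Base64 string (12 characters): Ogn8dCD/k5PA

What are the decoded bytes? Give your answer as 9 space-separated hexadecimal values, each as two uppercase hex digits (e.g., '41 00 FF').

Answer: 3A 09 FC 74 20 FF 93 93 C0

Derivation:
After char 0 ('O'=14): chars_in_quartet=1 acc=0xE bytes_emitted=0
After char 1 ('g'=32): chars_in_quartet=2 acc=0x3A0 bytes_emitted=0
After char 2 ('n'=39): chars_in_quartet=3 acc=0xE827 bytes_emitted=0
After char 3 ('8'=60): chars_in_quartet=4 acc=0x3A09FC -> emit 3A 09 FC, reset; bytes_emitted=3
After char 4 ('d'=29): chars_in_quartet=1 acc=0x1D bytes_emitted=3
After char 5 ('C'=2): chars_in_quartet=2 acc=0x742 bytes_emitted=3
After char 6 ('D'=3): chars_in_quartet=3 acc=0x1D083 bytes_emitted=3
After char 7 ('/'=63): chars_in_quartet=4 acc=0x7420FF -> emit 74 20 FF, reset; bytes_emitted=6
After char 8 ('k'=36): chars_in_quartet=1 acc=0x24 bytes_emitted=6
After char 9 ('5'=57): chars_in_quartet=2 acc=0x939 bytes_emitted=6
After char 10 ('P'=15): chars_in_quartet=3 acc=0x24E4F bytes_emitted=6
After char 11 ('A'=0): chars_in_quartet=4 acc=0x9393C0 -> emit 93 93 C0, reset; bytes_emitted=9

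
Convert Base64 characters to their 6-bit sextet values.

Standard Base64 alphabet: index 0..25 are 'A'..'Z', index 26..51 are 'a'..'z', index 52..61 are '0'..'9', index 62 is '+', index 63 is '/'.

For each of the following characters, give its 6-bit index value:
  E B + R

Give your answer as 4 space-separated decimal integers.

Answer: 4 1 62 17

Derivation:
'E': A..Z range, ord('E') − ord('A') = 4
'B': A..Z range, ord('B') − ord('A') = 1
'+': index 62
'R': A..Z range, ord('R') − ord('A') = 17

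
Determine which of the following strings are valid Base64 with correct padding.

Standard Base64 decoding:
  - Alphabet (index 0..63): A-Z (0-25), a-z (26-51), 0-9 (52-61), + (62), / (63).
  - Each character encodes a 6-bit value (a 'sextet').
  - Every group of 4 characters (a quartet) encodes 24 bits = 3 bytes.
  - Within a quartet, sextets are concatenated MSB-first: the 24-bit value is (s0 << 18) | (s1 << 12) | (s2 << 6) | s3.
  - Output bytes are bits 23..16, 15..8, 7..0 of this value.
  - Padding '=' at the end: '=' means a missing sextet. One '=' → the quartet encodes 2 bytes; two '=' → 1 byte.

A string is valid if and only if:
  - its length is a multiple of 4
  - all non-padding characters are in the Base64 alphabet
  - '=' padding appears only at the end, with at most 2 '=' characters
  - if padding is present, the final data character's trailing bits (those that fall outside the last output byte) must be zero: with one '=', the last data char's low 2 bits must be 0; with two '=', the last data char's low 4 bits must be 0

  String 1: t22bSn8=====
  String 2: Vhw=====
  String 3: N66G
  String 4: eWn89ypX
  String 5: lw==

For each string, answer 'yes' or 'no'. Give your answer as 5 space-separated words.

Answer: no no yes yes yes

Derivation:
String 1: 't22bSn8=====' → invalid (5 pad chars (max 2))
String 2: 'Vhw=====' → invalid (5 pad chars (max 2))
String 3: 'N66G' → valid
String 4: 'eWn89ypX' → valid
String 5: 'lw==' → valid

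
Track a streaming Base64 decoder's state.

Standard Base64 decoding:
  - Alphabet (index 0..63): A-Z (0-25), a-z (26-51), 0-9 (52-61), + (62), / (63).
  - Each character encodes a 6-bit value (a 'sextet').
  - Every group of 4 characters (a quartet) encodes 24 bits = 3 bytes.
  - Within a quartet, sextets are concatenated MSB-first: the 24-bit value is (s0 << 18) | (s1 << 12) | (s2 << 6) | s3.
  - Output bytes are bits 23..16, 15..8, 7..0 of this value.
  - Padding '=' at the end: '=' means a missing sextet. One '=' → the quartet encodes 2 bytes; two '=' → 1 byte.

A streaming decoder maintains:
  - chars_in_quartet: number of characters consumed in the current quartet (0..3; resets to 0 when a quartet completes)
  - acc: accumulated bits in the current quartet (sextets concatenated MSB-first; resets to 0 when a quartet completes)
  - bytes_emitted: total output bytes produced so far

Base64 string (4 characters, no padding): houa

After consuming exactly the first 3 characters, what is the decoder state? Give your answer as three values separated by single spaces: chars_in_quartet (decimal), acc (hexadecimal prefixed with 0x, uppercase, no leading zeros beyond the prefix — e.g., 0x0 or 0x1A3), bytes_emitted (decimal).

Answer: 3 0x21A2E 0

Derivation:
After char 0 ('h'=33): chars_in_quartet=1 acc=0x21 bytes_emitted=0
After char 1 ('o'=40): chars_in_quartet=2 acc=0x868 bytes_emitted=0
After char 2 ('u'=46): chars_in_quartet=3 acc=0x21A2E bytes_emitted=0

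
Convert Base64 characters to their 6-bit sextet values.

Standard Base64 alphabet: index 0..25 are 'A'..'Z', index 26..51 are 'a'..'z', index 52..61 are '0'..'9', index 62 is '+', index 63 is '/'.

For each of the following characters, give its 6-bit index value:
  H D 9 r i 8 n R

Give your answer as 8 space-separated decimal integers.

'H': A..Z range, ord('H') − ord('A') = 7
'D': A..Z range, ord('D') − ord('A') = 3
'9': 0..9 range, 52 + ord('9') − ord('0') = 61
'r': a..z range, 26 + ord('r') − ord('a') = 43
'i': a..z range, 26 + ord('i') − ord('a') = 34
'8': 0..9 range, 52 + ord('8') − ord('0') = 60
'n': a..z range, 26 + ord('n') − ord('a') = 39
'R': A..Z range, ord('R') − ord('A') = 17

Answer: 7 3 61 43 34 60 39 17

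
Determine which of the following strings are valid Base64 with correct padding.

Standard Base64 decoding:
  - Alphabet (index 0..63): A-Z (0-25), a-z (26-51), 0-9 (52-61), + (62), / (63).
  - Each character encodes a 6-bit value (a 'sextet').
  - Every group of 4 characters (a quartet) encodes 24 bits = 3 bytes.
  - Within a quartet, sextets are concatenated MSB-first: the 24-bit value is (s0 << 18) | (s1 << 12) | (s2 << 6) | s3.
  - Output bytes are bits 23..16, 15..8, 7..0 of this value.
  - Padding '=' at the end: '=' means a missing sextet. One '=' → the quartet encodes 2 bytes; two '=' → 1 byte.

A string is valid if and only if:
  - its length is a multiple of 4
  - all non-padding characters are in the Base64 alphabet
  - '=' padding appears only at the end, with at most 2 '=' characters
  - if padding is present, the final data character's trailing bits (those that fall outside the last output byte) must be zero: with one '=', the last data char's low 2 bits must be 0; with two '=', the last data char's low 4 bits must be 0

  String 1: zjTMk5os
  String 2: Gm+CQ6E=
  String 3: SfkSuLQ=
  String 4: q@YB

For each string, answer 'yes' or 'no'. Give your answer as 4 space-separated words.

Answer: yes yes yes no

Derivation:
String 1: 'zjTMk5os' → valid
String 2: 'Gm+CQ6E=' → valid
String 3: 'SfkSuLQ=' → valid
String 4: 'q@YB' → invalid (bad char(s): ['@'])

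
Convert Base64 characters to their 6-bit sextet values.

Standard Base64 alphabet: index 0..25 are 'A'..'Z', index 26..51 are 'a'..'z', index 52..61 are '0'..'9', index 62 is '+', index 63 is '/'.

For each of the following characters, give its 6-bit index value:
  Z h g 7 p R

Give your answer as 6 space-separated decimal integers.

'Z': A..Z range, ord('Z') − ord('A') = 25
'h': a..z range, 26 + ord('h') − ord('a') = 33
'g': a..z range, 26 + ord('g') − ord('a') = 32
'7': 0..9 range, 52 + ord('7') − ord('0') = 59
'p': a..z range, 26 + ord('p') − ord('a') = 41
'R': A..Z range, ord('R') − ord('A') = 17

Answer: 25 33 32 59 41 17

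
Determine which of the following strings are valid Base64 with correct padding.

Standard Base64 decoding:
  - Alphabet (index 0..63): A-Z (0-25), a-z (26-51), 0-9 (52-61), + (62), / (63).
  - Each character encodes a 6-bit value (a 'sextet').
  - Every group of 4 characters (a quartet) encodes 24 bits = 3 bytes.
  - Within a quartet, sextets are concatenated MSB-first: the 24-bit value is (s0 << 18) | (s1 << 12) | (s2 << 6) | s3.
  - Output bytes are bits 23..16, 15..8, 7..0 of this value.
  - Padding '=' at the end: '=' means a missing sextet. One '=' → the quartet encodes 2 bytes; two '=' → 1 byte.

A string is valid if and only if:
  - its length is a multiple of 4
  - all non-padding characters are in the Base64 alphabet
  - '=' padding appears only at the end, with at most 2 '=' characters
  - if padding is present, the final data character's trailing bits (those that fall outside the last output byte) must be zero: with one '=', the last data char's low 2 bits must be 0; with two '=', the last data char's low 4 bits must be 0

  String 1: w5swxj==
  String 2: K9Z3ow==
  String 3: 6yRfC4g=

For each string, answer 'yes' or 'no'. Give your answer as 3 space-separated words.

String 1: 'w5swxj==' → invalid (bad trailing bits)
String 2: 'K9Z3ow==' → valid
String 3: '6yRfC4g=' → valid

Answer: no yes yes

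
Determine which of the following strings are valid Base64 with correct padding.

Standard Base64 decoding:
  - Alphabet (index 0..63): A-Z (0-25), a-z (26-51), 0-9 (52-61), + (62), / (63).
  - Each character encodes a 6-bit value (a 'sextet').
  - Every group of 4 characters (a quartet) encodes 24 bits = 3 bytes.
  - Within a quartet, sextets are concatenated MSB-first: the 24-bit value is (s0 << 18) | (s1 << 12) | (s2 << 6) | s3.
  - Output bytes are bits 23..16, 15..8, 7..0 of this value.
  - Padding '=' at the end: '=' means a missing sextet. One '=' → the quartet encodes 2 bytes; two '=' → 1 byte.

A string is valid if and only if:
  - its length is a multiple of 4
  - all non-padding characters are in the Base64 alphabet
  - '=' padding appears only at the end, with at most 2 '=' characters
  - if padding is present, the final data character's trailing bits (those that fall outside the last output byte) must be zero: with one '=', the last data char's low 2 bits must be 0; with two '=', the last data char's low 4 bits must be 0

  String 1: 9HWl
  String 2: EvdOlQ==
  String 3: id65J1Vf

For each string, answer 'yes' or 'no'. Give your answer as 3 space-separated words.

Answer: yes yes yes

Derivation:
String 1: '9HWl' → valid
String 2: 'EvdOlQ==' → valid
String 3: 'id65J1Vf' → valid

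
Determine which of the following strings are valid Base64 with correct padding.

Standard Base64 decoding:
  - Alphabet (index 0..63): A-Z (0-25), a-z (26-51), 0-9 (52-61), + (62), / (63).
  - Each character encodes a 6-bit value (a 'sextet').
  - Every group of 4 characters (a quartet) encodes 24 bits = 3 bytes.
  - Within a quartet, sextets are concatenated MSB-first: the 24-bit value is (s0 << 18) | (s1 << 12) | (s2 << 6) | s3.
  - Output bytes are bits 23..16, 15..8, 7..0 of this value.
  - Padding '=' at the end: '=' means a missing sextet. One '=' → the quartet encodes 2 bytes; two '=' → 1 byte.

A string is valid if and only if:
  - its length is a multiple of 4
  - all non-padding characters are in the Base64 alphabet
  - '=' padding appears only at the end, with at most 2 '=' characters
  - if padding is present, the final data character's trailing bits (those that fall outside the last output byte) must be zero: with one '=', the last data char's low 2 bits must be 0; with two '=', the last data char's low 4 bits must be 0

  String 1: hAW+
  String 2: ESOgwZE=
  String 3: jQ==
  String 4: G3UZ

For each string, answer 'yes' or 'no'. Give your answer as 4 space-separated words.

String 1: 'hAW+' → valid
String 2: 'ESOgwZE=' → valid
String 3: 'jQ==' → valid
String 4: 'G3UZ' → valid

Answer: yes yes yes yes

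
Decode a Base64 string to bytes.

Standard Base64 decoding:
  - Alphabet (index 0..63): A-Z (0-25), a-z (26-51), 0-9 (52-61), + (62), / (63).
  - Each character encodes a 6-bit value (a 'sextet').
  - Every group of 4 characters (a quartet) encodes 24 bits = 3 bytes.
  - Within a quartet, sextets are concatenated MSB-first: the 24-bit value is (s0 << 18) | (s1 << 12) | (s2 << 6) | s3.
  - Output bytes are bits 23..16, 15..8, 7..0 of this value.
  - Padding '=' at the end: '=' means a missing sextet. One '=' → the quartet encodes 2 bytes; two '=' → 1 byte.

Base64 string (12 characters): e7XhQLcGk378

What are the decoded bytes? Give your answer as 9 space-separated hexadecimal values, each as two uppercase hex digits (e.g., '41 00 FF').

After char 0 ('e'=30): chars_in_quartet=1 acc=0x1E bytes_emitted=0
After char 1 ('7'=59): chars_in_quartet=2 acc=0x7BB bytes_emitted=0
After char 2 ('X'=23): chars_in_quartet=3 acc=0x1EED7 bytes_emitted=0
After char 3 ('h'=33): chars_in_quartet=4 acc=0x7BB5E1 -> emit 7B B5 E1, reset; bytes_emitted=3
After char 4 ('Q'=16): chars_in_quartet=1 acc=0x10 bytes_emitted=3
After char 5 ('L'=11): chars_in_quartet=2 acc=0x40B bytes_emitted=3
After char 6 ('c'=28): chars_in_quartet=3 acc=0x102DC bytes_emitted=3
After char 7 ('G'=6): chars_in_quartet=4 acc=0x40B706 -> emit 40 B7 06, reset; bytes_emitted=6
After char 8 ('k'=36): chars_in_quartet=1 acc=0x24 bytes_emitted=6
After char 9 ('3'=55): chars_in_quartet=2 acc=0x937 bytes_emitted=6
After char 10 ('7'=59): chars_in_quartet=3 acc=0x24DFB bytes_emitted=6
After char 11 ('8'=60): chars_in_quartet=4 acc=0x937EFC -> emit 93 7E FC, reset; bytes_emitted=9

Answer: 7B B5 E1 40 B7 06 93 7E FC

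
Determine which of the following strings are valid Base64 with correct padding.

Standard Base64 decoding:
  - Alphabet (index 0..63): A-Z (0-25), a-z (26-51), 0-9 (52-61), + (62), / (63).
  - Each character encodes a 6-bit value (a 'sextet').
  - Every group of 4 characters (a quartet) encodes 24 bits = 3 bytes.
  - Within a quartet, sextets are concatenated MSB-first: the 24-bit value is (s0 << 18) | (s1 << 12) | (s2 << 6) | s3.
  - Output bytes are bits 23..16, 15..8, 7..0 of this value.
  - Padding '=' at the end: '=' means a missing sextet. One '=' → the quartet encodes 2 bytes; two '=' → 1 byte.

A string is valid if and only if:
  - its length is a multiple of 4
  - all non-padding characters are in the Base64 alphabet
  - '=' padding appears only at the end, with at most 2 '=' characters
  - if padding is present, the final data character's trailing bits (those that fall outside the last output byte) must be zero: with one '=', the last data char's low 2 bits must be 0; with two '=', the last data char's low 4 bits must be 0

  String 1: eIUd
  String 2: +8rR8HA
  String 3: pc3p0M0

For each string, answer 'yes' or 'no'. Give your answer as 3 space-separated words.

Answer: yes no no

Derivation:
String 1: 'eIUd' → valid
String 2: '+8rR8HA' → invalid (len=7 not mult of 4)
String 3: 'pc3p0M0' → invalid (len=7 not mult of 4)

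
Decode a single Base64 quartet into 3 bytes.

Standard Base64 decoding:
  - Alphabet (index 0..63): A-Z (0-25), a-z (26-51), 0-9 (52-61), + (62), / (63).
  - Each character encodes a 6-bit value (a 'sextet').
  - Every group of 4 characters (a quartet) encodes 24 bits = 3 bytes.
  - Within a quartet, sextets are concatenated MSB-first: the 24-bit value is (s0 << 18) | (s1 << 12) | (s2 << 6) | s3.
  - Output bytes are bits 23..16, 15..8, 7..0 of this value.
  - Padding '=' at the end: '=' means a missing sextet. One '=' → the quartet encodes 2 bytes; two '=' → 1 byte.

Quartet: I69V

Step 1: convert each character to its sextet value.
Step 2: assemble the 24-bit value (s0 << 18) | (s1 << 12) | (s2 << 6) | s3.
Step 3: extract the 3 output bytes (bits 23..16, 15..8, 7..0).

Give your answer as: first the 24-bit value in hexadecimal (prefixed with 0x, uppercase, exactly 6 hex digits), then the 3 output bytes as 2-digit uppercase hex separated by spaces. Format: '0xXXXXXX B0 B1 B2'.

Sextets: I=8, 6=58, 9=61, V=21
24-bit: (8<<18) | (58<<12) | (61<<6) | 21
      = 0x200000 | 0x03A000 | 0x000F40 | 0x000015
      = 0x23AF55
Bytes: (v>>16)&0xFF=23, (v>>8)&0xFF=AF, v&0xFF=55

Answer: 0x23AF55 23 AF 55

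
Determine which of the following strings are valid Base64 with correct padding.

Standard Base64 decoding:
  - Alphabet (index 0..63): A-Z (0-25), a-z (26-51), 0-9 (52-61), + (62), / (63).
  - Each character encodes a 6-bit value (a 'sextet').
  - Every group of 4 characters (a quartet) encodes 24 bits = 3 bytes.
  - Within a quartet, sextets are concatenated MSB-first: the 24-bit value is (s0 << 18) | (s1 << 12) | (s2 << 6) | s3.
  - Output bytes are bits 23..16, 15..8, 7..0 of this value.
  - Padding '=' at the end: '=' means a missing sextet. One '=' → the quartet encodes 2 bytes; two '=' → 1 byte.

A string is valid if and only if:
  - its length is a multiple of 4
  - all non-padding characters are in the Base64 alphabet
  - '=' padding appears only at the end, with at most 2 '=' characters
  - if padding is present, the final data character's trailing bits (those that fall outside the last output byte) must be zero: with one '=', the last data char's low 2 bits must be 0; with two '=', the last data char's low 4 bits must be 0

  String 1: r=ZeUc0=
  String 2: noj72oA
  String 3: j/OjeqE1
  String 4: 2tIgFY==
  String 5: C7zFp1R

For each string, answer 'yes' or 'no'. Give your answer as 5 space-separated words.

String 1: 'r=ZeUc0=' → invalid (bad char(s): ['=']; '=' in middle)
String 2: 'noj72oA' → invalid (len=7 not mult of 4)
String 3: 'j/OjeqE1' → valid
String 4: '2tIgFY==' → invalid (bad trailing bits)
String 5: 'C7zFp1R' → invalid (len=7 not mult of 4)

Answer: no no yes no no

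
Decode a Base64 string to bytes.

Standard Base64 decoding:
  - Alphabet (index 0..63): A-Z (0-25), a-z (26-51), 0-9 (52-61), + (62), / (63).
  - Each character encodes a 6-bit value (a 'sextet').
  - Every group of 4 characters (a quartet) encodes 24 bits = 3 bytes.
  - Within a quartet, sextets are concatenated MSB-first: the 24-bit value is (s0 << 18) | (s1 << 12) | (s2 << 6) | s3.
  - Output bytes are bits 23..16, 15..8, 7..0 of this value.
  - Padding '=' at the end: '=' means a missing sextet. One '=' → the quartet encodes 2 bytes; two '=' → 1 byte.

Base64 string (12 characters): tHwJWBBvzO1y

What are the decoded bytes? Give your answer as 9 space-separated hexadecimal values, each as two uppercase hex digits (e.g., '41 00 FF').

Answer: B4 7C 09 58 10 6F CC ED 72

Derivation:
After char 0 ('t'=45): chars_in_quartet=1 acc=0x2D bytes_emitted=0
After char 1 ('H'=7): chars_in_quartet=2 acc=0xB47 bytes_emitted=0
After char 2 ('w'=48): chars_in_quartet=3 acc=0x2D1F0 bytes_emitted=0
After char 3 ('J'=9): chars_in_quartet=4 acc=0xB47C09 -> emit B4 7C 09, reset; bytes_emitted=3
After char 4 ('W'=22): chars_in_quartet=1 acc=0x16 bytes_emitted=3
After char 5 ('B'=1): chars_in_quartet=2 acc=0x581 bytes_emitted=3
After char 6 ('B'=1): chars_in_quartet=3 acc=0x16041 bytes_emitted=3
After char 7 ('v'=47): chars_in_quartet=4 acc=0x58106F -> emit 58 10 6F, reset; bytes_emitted=6
After char 8 ('z'=51): chars_in_quartet=1 acc=0x33 bytes_emitted=6
After char 9 ('O'=14): chars_in_quartet=2 acc=0xCCE bytes_emitted=6
After char 10 ('1'=53): chars_in_quartet=3 acc=0x333B5 bytes_emitted=6
After char 11 ('y'=50): chars_in_quartet=4 acc=0xCCED72 -> emit CC ED 72, reset; bytes_emitted=9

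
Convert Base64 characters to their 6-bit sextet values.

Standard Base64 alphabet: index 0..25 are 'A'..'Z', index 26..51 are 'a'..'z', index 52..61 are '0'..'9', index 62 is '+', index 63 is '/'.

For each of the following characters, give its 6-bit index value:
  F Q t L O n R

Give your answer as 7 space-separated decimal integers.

'F': A..Z range, ord('F') − ord('A') = 5
'Q': A..Z range, ord('Q') − ord('A') = 16
't': a..z range, 26 + ord('t') − ord('a') = 45
'L': A..Z range, ord('L') − ord('A') = 11
'O': A..Z range, ord('O') − ord('A') = 14
'n': a..z range, 26 + ord('n') − ord('a') = 39
'R': A..Z range, ord('R') − ord('A') = 17

Answer: 5 16 45 11 14 39 17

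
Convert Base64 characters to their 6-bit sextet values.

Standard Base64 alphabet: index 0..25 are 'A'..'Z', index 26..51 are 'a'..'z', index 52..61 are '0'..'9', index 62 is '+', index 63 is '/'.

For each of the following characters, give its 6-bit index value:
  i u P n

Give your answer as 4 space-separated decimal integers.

Answer: 34 46 15 39

Derivation:
'i': a..z range, 26 + ord('i') − ord('a') = 34
'u': a..z range, 26 + ord('u') − ord('a') = 46
'P': A..Z range, ord('P') − ord('A') = 15
'n': a..z range, 26 + ord('n') − ord('a') = 39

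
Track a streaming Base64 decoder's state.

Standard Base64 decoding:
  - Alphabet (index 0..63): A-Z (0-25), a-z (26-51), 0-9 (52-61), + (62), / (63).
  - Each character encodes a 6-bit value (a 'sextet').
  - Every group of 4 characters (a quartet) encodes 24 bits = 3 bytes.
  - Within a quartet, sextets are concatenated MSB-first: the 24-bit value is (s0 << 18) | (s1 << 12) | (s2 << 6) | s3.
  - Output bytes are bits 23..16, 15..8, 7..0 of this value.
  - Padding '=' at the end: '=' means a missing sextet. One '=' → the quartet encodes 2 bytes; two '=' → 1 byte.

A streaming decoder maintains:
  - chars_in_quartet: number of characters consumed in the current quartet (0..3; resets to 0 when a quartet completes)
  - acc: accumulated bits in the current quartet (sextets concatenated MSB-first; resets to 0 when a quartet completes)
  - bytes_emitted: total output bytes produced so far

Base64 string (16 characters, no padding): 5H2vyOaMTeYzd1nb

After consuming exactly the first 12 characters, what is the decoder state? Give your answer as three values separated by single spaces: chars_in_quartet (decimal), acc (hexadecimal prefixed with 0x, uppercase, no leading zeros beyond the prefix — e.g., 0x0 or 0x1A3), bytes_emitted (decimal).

Answer: 0 0x0 9

Derivation:
After char 0 ('5'=57): chars_in_quartet=1 acc=0x39 bytes_emitted=0
After char 1 ('H'=7): chars_in_quartet=2 acc=0xE47 bytes_emitted=0
After char 2 ('2'=54): chars_in_quartet=3 acc=0x391F6 bytes_emitted=0
After char 3 ('v'=47): chars_in_quartet=4 acc=0xE47DAF -> emit E4 7D AF, reset; bytes_emitted=3
After char 4 ('y'=50): chars_in_quartet=1 acc=0x32 bytes_emitted=3
After char 5 ('O'=14): chars_in_quartet=2 acc=0xC8E bytes_emitted=3
After char 6 ('a'=26): chars_in_quartet=3 acc=0x3239A bytes_emitted=3
After char 7 ('M'=12): chars_in_quartet=4 acc=0xC8E68C -> emit C8 E6 8C, reset; bytes_emitted=6
After char 8 ('T'=19): chars_in_quartet=1 acc=0x13 bytes_emitted=6
After char 9 ('e'=30): chars_in_quartet=2 acc=0x4DE bytes_emitted=6
After char 10 ('Y'=24): chars_in_quartet=3 acc=0x13798 bytes_emitted=6
After char 11 ('z'=51): chars_in_quartet=4 acc=0x4DE633 -> emit 4D E6 33, reset; bytes_emitted=9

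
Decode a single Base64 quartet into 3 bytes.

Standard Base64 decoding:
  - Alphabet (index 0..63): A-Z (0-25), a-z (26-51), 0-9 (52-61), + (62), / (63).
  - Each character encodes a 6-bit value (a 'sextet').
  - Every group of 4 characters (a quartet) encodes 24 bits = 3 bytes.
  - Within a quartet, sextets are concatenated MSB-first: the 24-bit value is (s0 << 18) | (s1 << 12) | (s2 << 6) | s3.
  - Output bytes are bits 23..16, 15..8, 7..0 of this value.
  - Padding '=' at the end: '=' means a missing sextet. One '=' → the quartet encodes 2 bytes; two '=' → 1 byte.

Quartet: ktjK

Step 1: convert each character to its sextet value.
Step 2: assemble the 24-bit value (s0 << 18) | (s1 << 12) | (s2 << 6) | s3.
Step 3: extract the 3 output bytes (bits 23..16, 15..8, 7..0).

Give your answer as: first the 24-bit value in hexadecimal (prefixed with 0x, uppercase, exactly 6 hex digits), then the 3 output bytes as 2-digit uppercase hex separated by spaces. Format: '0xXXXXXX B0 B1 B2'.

Answer: 0x92D8CA 92 D8 CA

Derivation:
Sextets: k=36, t=45, j=35, K=10
24-bit: (36<<18) | (45<<12) | (35<<6) | 10
      = 0x900000 | 0x02D000 | 0x0008C0 | 0x00000A
      = 0x92D8CA
Bytes: (v>>16)&0xFF=92, (v>>8)&0xFF=D8, v&0xFF=CA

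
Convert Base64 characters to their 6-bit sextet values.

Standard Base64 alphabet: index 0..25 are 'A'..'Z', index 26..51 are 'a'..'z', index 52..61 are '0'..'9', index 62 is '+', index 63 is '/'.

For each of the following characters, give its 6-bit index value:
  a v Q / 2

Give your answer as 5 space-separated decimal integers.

Answer: 26 47 16 63 54

Derivation:
'a': a..z range, 26 + ord('a') − ord('a') = 26
'v': a..z range, 26 + ord('v') − ord('a') = 47
'Q': A..Z range, ord('Q') − ord('A') = 16
'/': index 63
'2': 0..9 range, 52 + ord('2') − ord('0') = 54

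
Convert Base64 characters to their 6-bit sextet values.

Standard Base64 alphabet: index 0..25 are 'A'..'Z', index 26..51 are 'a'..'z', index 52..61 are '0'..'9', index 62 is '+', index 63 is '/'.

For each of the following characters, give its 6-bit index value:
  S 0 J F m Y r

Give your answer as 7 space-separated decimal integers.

'S': A..Z range, ord('S') − ord('A') = 18
'0': 0..9 range, 52 + ord('0') − ord('0') = 52
'J': A..Z range, ord('J') − ord('A') = 9
'F': A..Z range, ord('F') − ord('A') = 5
'm': a..z range, 26 + ord('m') − ord('a') = 38
'Y': A..Z range, ord('Y') − ord('A') = 24
'r': a..z range, 26 + ord('r') − ord('a') = 43

Answer: 18 52 9 5 38 24 43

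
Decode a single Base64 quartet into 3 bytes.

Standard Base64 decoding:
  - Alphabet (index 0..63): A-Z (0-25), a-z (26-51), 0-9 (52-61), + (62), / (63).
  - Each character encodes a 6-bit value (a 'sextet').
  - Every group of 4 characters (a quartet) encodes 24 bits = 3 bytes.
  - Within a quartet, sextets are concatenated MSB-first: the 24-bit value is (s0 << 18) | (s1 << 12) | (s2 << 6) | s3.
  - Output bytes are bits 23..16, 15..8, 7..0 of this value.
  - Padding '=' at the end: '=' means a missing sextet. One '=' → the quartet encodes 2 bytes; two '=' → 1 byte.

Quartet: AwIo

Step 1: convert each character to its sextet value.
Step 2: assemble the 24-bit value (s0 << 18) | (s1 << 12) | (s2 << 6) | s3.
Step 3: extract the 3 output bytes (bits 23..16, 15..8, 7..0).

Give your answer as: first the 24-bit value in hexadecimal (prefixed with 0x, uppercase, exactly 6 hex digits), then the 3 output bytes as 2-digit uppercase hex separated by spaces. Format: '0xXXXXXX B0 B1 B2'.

Answer: 0x030228 03 02 28

Derivation:
Sextets: A=0, w=48, I=8, o=40
24-bit: (0<<18) | (48<<12) | (8<<6) | 40
      = 0x000000 | 0x030000 | 0x000200 | 0x000028
      = 0x030228
Bytes: (v>>16)&0xFF=03, (v>>8)&0xFF=02, v&0xFF=28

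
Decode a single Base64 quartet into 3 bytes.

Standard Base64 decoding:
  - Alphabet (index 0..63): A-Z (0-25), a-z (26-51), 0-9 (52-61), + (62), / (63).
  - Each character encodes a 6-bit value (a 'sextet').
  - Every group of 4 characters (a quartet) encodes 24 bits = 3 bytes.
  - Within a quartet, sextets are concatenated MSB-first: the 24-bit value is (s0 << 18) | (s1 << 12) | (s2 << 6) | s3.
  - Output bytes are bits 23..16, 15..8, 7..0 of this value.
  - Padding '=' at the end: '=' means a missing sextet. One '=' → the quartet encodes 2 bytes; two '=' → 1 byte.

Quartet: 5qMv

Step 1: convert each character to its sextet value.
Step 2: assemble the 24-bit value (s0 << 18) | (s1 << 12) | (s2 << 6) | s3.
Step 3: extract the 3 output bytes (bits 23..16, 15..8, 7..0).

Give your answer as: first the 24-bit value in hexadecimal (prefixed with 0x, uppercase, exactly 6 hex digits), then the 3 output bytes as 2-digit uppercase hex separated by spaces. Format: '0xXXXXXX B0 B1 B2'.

Sextets: 5=57, q=42, M=12, v=47
24-bit: (57<<18) | (42<<12) | (12<<6) | 47
      = 0xE40000 | 0x02A000 | 0x000300 | 0x00002F
      = 0xE6A32F
Bytes: (v>>16)&0xFF=E6, (v>>8)&0xFF=A3, v&0xFF=2F

Answer: 0xE6A32F E6 A3 2F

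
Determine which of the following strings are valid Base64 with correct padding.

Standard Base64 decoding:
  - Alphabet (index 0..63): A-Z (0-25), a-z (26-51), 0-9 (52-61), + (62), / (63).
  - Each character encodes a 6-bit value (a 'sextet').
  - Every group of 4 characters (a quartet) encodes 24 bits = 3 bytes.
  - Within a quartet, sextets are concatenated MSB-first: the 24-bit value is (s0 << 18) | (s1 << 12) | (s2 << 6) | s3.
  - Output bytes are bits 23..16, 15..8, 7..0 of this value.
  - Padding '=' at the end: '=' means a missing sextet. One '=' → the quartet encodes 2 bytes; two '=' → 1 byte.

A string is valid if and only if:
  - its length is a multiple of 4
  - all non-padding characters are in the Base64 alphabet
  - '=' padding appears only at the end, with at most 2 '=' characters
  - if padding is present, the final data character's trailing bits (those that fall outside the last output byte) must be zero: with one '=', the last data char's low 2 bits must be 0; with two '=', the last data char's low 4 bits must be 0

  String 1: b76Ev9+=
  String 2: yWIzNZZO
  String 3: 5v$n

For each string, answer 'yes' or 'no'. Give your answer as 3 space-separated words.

Answer: no yes no

Derivation:
String 1: 'b76Ev9+=' → invalid (bad trailing bits)
String 2: 'yWIzNZZO' → valid
String 3: '5v$n' → invalid (bad char(s): ['$'])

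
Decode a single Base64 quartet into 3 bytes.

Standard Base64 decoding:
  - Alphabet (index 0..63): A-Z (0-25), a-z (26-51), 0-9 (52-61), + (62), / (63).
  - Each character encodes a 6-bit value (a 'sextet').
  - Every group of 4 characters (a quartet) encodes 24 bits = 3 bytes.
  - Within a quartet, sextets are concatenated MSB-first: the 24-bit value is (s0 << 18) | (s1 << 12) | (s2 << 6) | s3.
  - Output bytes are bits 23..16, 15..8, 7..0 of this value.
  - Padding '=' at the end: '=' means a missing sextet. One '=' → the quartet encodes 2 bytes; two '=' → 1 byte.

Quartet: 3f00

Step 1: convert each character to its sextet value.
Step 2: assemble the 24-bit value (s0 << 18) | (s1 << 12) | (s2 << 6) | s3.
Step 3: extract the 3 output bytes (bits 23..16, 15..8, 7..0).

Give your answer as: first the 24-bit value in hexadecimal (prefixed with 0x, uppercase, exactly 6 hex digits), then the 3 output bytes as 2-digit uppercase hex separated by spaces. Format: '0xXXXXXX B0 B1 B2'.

Sextets: 3=55, f=31, 0=52, 0=52
24-bit: (55<<18) | (31<<12) | (52<<6) | 52
      = 0xDC0000 | 0x01F000 | 0x000D00 | 0x000034
      = 0xDDFD34
Bytes: (v>>16)&0xFF=DD, (v>>8)&0xFF=FD, v&0xFF=34

Answer: 0xDDFD34 DD FD 34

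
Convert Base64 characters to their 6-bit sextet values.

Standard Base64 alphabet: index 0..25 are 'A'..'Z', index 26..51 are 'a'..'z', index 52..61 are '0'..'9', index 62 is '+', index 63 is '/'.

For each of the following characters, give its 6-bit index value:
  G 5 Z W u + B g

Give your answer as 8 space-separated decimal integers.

'G': A..Z range, ord('G') − ord('A') = 6
'5': 0..9 range, 52 + ord('5') − ord('0') = 57
'Z': A..Z range, ord('Z') − ord('A') = 25
'W': A..Z range, ord('W') − ord('A') = 22
'u': a..z range, 26 + ord('u') − ord('a') = 46
'+': index 62
'B': A..Z range, ord('B') − ord('A') = 1
'g': a..z range, 26 + ord('g') − ord('a') = 32

Answer: 6 57 25 22 46 62 1 32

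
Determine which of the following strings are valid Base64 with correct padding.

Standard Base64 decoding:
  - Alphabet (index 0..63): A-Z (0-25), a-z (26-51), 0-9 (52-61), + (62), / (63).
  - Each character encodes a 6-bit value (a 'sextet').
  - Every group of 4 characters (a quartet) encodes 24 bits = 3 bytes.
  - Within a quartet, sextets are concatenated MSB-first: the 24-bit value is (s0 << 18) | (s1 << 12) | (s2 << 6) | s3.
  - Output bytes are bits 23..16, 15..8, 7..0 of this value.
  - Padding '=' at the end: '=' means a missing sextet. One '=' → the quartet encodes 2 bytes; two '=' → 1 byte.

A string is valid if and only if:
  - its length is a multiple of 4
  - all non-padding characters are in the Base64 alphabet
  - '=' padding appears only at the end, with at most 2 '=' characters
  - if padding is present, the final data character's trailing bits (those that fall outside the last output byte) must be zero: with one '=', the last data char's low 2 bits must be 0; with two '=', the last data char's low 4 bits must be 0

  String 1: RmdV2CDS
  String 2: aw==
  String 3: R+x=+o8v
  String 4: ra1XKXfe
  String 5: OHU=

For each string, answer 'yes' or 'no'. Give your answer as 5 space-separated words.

Answer: yes yes no yes yes

Derivation:
String 1: 'RmdV2CDS' → valid
String 2: 'aw==' → valid
String 3: 'R+x=+o8v' → invalid (bad char(s): ['=']; '=' in middle)
String 4: 'ra1XKXfe' → valid
String 5: 'OHU=' → valid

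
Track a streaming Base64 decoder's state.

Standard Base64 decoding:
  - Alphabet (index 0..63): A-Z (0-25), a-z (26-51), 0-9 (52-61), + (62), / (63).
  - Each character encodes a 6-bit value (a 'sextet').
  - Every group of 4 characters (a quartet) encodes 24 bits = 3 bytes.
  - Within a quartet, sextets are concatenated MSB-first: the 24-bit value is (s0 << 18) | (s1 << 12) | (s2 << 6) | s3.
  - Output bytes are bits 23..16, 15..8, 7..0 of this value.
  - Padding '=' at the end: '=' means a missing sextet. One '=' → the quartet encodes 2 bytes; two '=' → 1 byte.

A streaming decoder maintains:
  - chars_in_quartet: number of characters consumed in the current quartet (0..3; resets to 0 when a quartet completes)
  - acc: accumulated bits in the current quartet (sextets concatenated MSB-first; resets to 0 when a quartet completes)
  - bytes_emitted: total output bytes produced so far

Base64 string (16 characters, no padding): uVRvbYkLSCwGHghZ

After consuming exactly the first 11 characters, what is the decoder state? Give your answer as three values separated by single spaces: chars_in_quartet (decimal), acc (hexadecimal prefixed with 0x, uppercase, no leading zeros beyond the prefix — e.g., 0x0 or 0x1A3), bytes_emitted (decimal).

Answer: 3 0x120B0 6

Derivation:
After char 0 ('u'=46): chars_in_quartet=1 acc=0x2E bytes_emitted=0
After char 1 ('V'=21): chars_in_quartet=2 acc=0xB95 bytes_emitted=0
After char 2 ('R'=17): chars_in_quartet=3 acc=0x2E551 bytes_emitted=0
After char 3 ('v'=47): chars_in_quartet=4 acc=0xB9546F -> emit B9 54 6F, reset; bytes_emitted=3
After char 4 ('b'=27): chars_in_quartet=1 acc=0x1B bytes_emitted=3
After char 5 ('Y'=24): chars_in_quartet=2 acc=0x6D8 bytes_emitted=3
After char 6 ('k'=36): chars_in_quartet=3 acc=0x1B624 bytes_emitted=3
After char 7 ('L'=11): chars_in_quartet=4 acc=0x6D890B -> emit 6D 89 0B, reset; bytes_emitted=6
After char 8 ('S'=18): chars_in_quartet=1 acc=0x12 bytes_emitted=6
After char 9 ('C'=2): chars_in_quartet=2 acc=0x482 bytes_emitted=6
After char 10 ('w'=48): chars_in_quartet=3 acc=0x120B0 bytes_emitted=6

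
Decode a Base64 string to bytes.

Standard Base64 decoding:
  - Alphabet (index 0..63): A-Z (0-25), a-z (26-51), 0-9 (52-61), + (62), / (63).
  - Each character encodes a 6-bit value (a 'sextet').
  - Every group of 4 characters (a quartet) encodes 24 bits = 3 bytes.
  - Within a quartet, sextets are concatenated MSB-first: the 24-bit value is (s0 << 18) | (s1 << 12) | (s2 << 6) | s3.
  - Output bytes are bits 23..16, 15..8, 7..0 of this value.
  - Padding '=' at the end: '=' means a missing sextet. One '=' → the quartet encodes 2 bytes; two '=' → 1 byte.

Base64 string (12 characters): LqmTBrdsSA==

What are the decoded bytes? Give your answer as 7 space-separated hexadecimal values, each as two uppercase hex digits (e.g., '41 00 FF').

Answer: 2E A9 93 06 B7 6C 48

Derivation:
After char 0 ('L'=11): chars_in_quartet=1 acc=0xB bytes_emitted=0
After char 1 ('q'=42): chars_in_quartet=2 acc=0x2EA bytes_emitted=0
After char 2 ('m'=38): chars_in_quartet=3 acc=0xBAA6 bytes_emitted=0
After char 3 ('T'=19): chars_in_quartet=4 acc=0x2EA993 -> emit 2E A9 93, reset; bytes_emitted=3
After char 4 ('B'=1): chars_in_quartet=1 acc=0x1 bytes_emitted=3
After char 5 ('r'=43): chars_in_quartet=2 acc=0x6B bytes_emitted=3
After char 6 ('d'=29): chars_in_quartet=3 acc=0x1ADD bytes_emitted=3
After char 7 ('s'=44): chars_in_quartet=4 acc=0x6B76C -> emit 06 B7 6C, reset; bytes_emitted=6
After char 8 ('S'=18): chars_in_quartet=1 acc=0x12 bytes_emitted=6
After char 9 ('A'=0): chars_in_quartet=2 acc=0x480 bytes_emitted=6
Padding '==': partial quartet acc=0x480 -> emit 48; bytes_emitted=7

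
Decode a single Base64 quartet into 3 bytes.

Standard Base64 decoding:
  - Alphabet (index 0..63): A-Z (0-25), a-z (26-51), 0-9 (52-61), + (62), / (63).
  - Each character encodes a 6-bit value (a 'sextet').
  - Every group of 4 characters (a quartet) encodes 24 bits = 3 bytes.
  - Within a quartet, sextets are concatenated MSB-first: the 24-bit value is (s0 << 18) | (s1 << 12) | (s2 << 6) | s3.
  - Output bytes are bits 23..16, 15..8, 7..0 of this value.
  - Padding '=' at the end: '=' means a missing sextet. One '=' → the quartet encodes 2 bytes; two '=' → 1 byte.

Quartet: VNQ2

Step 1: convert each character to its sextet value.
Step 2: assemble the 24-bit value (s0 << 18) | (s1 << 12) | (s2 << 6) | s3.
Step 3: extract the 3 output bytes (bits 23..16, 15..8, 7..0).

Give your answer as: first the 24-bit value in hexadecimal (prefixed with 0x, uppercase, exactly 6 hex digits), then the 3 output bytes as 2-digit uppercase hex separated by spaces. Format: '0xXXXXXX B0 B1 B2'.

Sextets: V=21, N=13, Q=16, 2=54
24-bit: (21<<18) | (13<<12) | (16<<6) | 54
      = 0x540000 | 0x00D000 | 0x000400 | 0x000036
      = 0x54D436
Bytes: (v>>16)&0xFF=54, (v>>8)&0xFF=D4, v&0xFF=36

Answer: 0x54D436 54 D4 36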